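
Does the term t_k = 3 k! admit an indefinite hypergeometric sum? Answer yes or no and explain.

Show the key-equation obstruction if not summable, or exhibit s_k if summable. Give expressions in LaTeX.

Compute t_(k+1)/t_k: get k + 1.
So A=k + 1 and B=1, with C=1.
Key eq: (k + 1)·f(k+1) = (1)·f(k) + (1).
From deg A=1, deg B=0, deg C=0: d=-1.
d = -1 < 0 ⇒ no nonzero polynomial f; not summable.

No — negative degree bound, so no certificate f.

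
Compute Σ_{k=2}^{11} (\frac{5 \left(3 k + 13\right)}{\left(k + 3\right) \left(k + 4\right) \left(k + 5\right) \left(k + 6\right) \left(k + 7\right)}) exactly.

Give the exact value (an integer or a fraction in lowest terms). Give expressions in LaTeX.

Σ = 431/25704

r(k) = (k + 3)*(3*k + 16)/((k + 8)*(3*k + 13)) after simplifying.
Take A(k)=k + 3, B(k)=k + 8, C(k)=k + 13/3.
Need (k + 3)·f(k+1) − (k + 7)·f(k) = k + 13/3.
From deg A=1, deg B=1, deg C=1: d=4.
Match coefficients ⇒ f(k) = k*(k + 4)*(k**2 + 14*k + 63)/270.
Get s_k = R·t_k = k*(k**2 + 14*k + 63)/(18*(k**3 + 14*k**2 + 63*k + 90)) with R(k) = B(k−1)f(k)/C(k) = k*(k + 4)*(k + 7)*(k**2 + 14*k + 63)/(90*(3*k + 13)).
s_(k+1) − s_k = 5*(3*k + 13)/(k**5 + 25*k**4 + 245*k**3 + 1175*k**2 + 2754*k + 2520) = t_k.
Sum = s_(12) − s_(2); s_(12) = 25/459, s_(2) = 19/504 ⇒ 431/25704.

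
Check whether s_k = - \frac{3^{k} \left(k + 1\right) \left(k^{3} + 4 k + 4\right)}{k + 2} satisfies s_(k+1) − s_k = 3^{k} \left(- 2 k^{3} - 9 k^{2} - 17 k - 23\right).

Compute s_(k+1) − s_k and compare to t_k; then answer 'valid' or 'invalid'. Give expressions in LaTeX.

Invalid: residual \frac{3^{k} \left(2 k^{4} + 12 k^{3} + 35 k^{2} + 53 k + 42\right)}{k^{2} + 5 k + 6} ≠ 0.

s_(k+1) = -3**(k + 1)*(k + 2)*(4*k + (k + 1)**3 + 8)/(k + 3)
s_(k+1) − s_k = 3**k*(-2*k**5 - 17*k**4 - 62*k**3 - 127*k**2 - 164*k - 96)/(k**2 + 5*k + 6)
(s_(k+1) − s_k) − t_k = 3**k*(2*k**4 + 12*k**3 + 35*k**2 + 53*k + 42)/(k**2 + 5*k + 6)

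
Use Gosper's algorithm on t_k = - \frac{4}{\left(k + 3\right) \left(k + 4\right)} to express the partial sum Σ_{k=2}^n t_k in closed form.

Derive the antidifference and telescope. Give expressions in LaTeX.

S(n) = \frac{4 \left(1 - n\right)}{5 \left(n + 4\right)}

Step 1: r(k) = (k + 3)/(k + 5).
Normal form (A,B,C) = (k + 3, k + 5, 1).
Set up (k + 3)·f(k+1) − (k + 4)·f(k) − (1) = 0.
Degrees (1,1,0) ⇒ d ≤ 1.
Solve for f: f(k) = k/3 (degree 1 ≤ 1).
Then R = B(k−1)f/C = k*(k + 4)/3, so s_k = R(k)·t_k = -4*k/(3*k + 9).
Check: Δs_k = -4/(k**2 + 7*k + 12). ✓
s_(n+1) = 4*(-n - 1)/(3*(n + 4)) and s_(2) = -8/15, so S(n) = 4*(1 - n)/(5*(n + 4)).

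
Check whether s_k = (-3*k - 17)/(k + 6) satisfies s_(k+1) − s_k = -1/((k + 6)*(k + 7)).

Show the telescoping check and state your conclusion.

s_(k+1) = (-3*k - 20)/(k + 7)
s_(k+1) − s_k = -1/(k**2 + 13*k + 42)
(s_(k+1) − s_k) − t_k = 0

valid; difference matches t_k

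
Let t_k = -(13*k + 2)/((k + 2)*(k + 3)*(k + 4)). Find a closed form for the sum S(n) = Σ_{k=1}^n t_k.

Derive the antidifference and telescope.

Step 1: r(k) = (k + 2)*(13*k + 15)/((k + 5)*(13*k + 2)).
Normal form (A,B,C) = (k + 2, k + 5, k + 2/13).
f must satisfy (k + 2)·f(k+1) − (k + 4)·f(k) = k + 2/13.
From deg A=1, deg B=1, deg C=1: d=2.
A polynomial solution: f(k) = k*(7*k - 4)/39.
Then R = B(k−1)f/C = k*(k + 4)*(7*k - 4)/(3*(13*k + 2)), so s_k = R(k)·t_k = k*(4 - 7*k)/(3*(k + 2)*(k + 3)).
Verify: (-13*k - 2)/(k**3 + 9*k**2 + 26*k + 24) matches t_k.
Telescope: S(n) = s_(n+1) − s_(1) = (-7*n**2 - 10*n - 3)/(3*(n**2 + 7*n + 12)) − (-1/12) = n*(-9*n - 11)/(4*(n**2 + 7*n + 12)).

S(n) = n*(-9*n - 11)/(4*(n**2 + 7*n + 12))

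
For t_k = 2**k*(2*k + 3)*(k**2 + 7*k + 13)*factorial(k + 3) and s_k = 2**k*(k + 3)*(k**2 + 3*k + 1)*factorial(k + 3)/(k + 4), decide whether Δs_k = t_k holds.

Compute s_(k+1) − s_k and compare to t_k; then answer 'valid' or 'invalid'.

Invalid: residual -2**k*(2*k**4 + 25*k**3 + 114*k**2 + 224*k + 155)*factorial(k + 3)/((k + 4)*(k + 5)) ≠ 0.

s_(k+1) = 2**(k + 1)*(k + 4)*(k**2 + 5*k + 5)*factorial(k + 4)/(k + 5)
s_(k+1) − s_k = 2**k*(2*k**5 + 33*k**4 + 215*k**3 + 688*k**2 + 1067*k + 625)*factorial(k + 3)/((k + 4)*(k + 5))
(s_(k+1) − s_k) − t_k = -2**k*(2*k**4 + 25*k**3 + 114*k**2 + 224*k + 155)*factorial(k + 3)/((k + 4)*(k + 5))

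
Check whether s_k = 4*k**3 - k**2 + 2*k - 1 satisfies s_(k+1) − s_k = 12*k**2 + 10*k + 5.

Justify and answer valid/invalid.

s_(k+1) = 4*k**3 + 11*k**2 + 12*k + 4
s_(k+1) − s_k = 12*k**2 + 10*k + 5
(s_(k+1) − s_k) − t_k = 0

Valid — Δs_k = t_k.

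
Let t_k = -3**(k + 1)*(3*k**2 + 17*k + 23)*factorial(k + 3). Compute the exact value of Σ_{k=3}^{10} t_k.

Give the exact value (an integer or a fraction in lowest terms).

Σ = -555961419043197120

Ratio r(k) = 3*(3*k**3 + 35*k**2 + 135*k + 172)/(3*k**2 + 17*k + 23).
So A=3*k + 12 and B=1, with C=k**2 + 17*k/3 + 23/3.
Key eq: (3*k + 12)·f(k+1) = (1)·f(k) + (k**2 + 17*k/3 + 23/3).
d = 1 from the (1,0,2) case.
Match coefficients ⇒ f(k) = (k + 1)/3.
Then R = B(k−1)f/C = (k + 1)/(3*k**2 + 17*k + 23), so s_k = R(k)·t_k = -3**(k + 1)*(k + 1)*factorial(k + 3).
Verify: -3**(k + 1)*(3*k**2 + 17*k + 23)*factorial(k + 3) matches t_k.
Sum = s_(11) − s_(3); s_(11) = -555961419043430400, s_(3) = -233280 ⇒ -555961419043197120.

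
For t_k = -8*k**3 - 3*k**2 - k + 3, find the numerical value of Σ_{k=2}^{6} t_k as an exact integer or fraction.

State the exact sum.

Σ = -3795

Compute t_(k+1)/t_k: get (8*k**3 + 27*k**2 + 31*k + 9)/(8*k**3 + 3*k**2 + k - 3).
A = 1, B = 1, C = k**3 + 3*k**2/8 + k/8 - 3/8.
f must satisfy (1)·f(k+1) − (1)·f(k) = k**3 + 3*k**2/8 + k/8 - 3/8.
From deg A=0, deg B=0, deg C=3: d=4.
Coefficient equations give f(k) = k*(2*k**3 - 3*k**2 + k - 3)/8.
Then R = B(k−1)f/C = k*(2*k**3 - 3*k**2 + k - 3)/(8*k**3 + 3*k**2 + k - 3), so s_k = R(k)·t_k = k*(-2*k**3 + 3*k**2 - k + 3).
Δs = -8*k**3 - 3*k**2 - k + 3, as required.
Σ_(k=2)^(6) t_k = s_(7) − s_(2) = -3801 − (-6) = -3795.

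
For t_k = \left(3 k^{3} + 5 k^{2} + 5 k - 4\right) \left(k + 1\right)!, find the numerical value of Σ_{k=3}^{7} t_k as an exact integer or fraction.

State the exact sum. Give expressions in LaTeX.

Σ = 57334728

The ratio is (3*k**4 + 20*k**3 + 52*k**2 + 57*k + 18)/(3*k**3 + 5*k**2 + 5*k - 4).
Factor: A=k + 2; B=1; C=k**3 + 5*k**2/3 + 5*k/3 - 4/3.
Set up (k + 2)·f(k+1) − (1)·f(k) − (k**3 + 5*k**2/3 + 5*k/3 - 4/3) = 0.
deg f ≤ 2 (via 1,0,3).
Solve for f: f(k) = (3*k**2 - 4*k - 2)/3 (degree 2 ≤ 2).
Certificate R = B(k−1)f/C = (3*k**2 - 4*k - 2)/(3*k**3 + 5*k**2 + 5*k - 4) gives s_k = (3*k**2 - 4*k - 2)*factorial(k + 1).
Check: Δs_k = (3*k**3 + 5*k**2 + 5*k - 4)*factorial(k + 1). ✓
Evaluate s at k=8 and k=3: 57335040 and 312; difference 57334728.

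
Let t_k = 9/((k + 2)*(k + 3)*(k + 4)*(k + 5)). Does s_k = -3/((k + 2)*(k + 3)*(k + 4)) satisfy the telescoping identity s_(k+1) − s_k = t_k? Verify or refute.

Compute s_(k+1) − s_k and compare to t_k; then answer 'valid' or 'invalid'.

s_(k+1) = -3/((k + 3)*(k + 4)*(k + 5))
s_(k+1) − s_k = 9/((k + 2)*(k + 3)*(k + 4)*(k + 5))
(s_(k+1) − s_k) − t_k = 0

valid; difference matches t_k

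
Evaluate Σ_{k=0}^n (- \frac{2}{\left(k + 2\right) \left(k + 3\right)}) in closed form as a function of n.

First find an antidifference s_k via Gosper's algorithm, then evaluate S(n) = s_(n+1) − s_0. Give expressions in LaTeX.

The ratio is (k + 2)/(k + 4).
A = k + 2, B = k + 4, C = 1.
Set up (k + 2)·f(k+1) − (k + 3)·f(k) − (1) = 0.
From deg A=1, deg B=1, deg C=0: d=1.
Match coefficients ⇒ f(k) = k/2.
R(k) = B(k−1)·f(k)/C(k) = k*(k + 3)/2; s_k = R·t_k = -k/(k + 2).
Δs = -2/(k**2 + 5*k + 6), as required.
Σ_(k=0)^n t_k = s_(n+1) − s_(0) = ((-n - 1)/(n + 3)) − (0), i.e. (-n - 1)/(n + 3).

S(n) = \frac{- n - 1}{n + 3}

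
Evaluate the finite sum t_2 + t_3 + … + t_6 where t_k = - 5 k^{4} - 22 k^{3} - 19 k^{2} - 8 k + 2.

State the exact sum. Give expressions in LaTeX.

Σ = -22910

Ratio r(k) = (5*k**4 + 42*k**3 + 115*k**2 + 132*k + 52)/(5*k**4 + 22*k**3 + 19*k**2 + 8*k - 2).
So A=1 and B=1, with C=k**4 + 22*k**3/5 + 19*k**2/5 + 8*k/5 - 2/5.
Need (1)·f(k+1) − (1)·f(k) = k**4 + 22*k**3/5 + 19*k**2/5 + 8*k/5 - 2/5.
From deg A=0, deg B=0, deg C=4: d=5.
Solve for f: f(k) = k*(k**4 + 3*k**3 - 3*k**2 - 3)/5 (degree 5 ≤ 5).
Get s_k = R·t_k = k*(-k**4 - 3*k**3 + 3*k**2 + 3) with R(k) = B(k−1)f(k)/C(k) = k*(k**4 + 3*k**3 - 3*k**2 - 3)/(5*k**4 + 22*k**3 + 19*k**2 + 8*k - 2).
Δs = -5*k**4 - 22*k**3 - 19*k**2 - 8*k + 2, as required.
Σ_(k=2)^(6) t_k = s_(7) − s_(2) = -22960 − (-50) = -22910.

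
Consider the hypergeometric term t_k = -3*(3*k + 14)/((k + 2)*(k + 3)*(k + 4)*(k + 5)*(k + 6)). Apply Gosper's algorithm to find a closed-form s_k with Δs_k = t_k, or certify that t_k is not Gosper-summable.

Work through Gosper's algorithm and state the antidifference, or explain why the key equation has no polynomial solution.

s_k = k*(-k**2 - 10*k - 31)/(10*(k**3 + 10*k**2 + 31*k + 30))

t_(k+1)/t_k = (k + 2)*(3*k + 17)/((k + 7)*(3*k + 14)).
So A=k + 2 and B=k + 7, with C=k + 14/3.
Set up (k + 2)·f(k+1) − (k + 6)·f(k) − (k + 14/3) = 0.
d = 4 from the (1,1,1) case.
A polynomial solution: f(k) = k*(k + 4)*(k**2 + 10*k + 31)/90.
Certificate R = B(k−1)f/C = k*(k + 4)*(k + 6)*(k**2 + 10*k + 31)/(30*(3*k + 14)) gives s_k = k*(-k**2 - 10*k - 31)/(10*(k**3 + 10*k**2 + 31*k + 30)).
Δs = 3*(-3*k - 14)/(k**5 + 20*k**4 + 155*k**3 + 580*k**2 + 1044*k + 720), as required.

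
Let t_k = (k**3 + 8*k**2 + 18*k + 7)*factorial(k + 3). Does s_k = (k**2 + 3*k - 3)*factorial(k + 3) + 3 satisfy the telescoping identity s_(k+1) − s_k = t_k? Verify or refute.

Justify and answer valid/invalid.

s_(k+1) = (3*k + (k + 1)**2)*factorial(k + 4) + 3
s_(k+1) − s_k = (k**3 + 8*k**2 + 18*k + 7)*factorial(k + 3)
(s_(k+1) − s_k) − t_k = 0

valid; difference matches t_k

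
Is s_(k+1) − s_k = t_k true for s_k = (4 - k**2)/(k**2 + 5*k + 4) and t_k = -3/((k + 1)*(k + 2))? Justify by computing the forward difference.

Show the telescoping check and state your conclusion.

Invalid: residual 2*(-k**2 + 3*k + 16)/(k**4 + 12*k**3 + 49*k**2 + 78*k + 40) ≠ 0.

s_(k+1) = (4 - (k + 1)**2)/(5*k + (k + 1)**2 + 9)
s_(k+1) − s_k = (-5*k**2 - 21*k - 28)/(k**4 + 12*k**3 + 49*k**2 + 78*k + 40)
(s_(k+1) − s_k) − t_k = 2*(-k**2 + 3*k + 16)/(k**4 + 12*k**3 + 49*k**2 + 78*k + 40)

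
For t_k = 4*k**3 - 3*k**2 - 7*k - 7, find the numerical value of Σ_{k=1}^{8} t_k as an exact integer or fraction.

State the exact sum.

Σ = 4264

Compute t_(k+1)/t_k: get (4*k**3 + 9*k**2 - k - 13)/(4*k**3 - 3*k**2 - 7*k - 7).
Take A(k)=1, B(k)=1, C(k)=k**3 - 3*k**2/4 - 7*k/4 - 7/4.
Need (1)·f(k+1) − (1)·f(k) = k**3 - 3*k**2/4 - 7*k/4 - 7/4.
deg f ≤ 4 (via 0,0,3).
A polynomial solution: f(k) = k*(k**3 - 3*k**2 - k - 4)/4.
So s_k = (B(k−1)f/C)·t_k = (k*(k**3 - 3*k**2 - k - 4)/(4*k**3 - 3*k**2 - 7*k - 7))·t_k = k*(k**3 - 3*k**2 - k - 4).
Verify: 4*k**3 - 3*k**2 - 7*k - 7 matches t_k.
Σ_(k=1)^(8) t_k = s_(9) − s_(1) = 4257 − (-7) = 4264.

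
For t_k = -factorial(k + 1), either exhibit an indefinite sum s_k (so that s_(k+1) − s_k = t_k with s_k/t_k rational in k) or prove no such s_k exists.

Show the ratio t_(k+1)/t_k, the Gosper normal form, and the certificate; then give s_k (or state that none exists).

Compute t_(k+1)/t_k: get k + 2.
So A=k + 2 and B=1, with C=1.
Set up (k + 2)·f(k+1) − (1)·f(k) − (1) = 0.
Degrees (1,0,0) ⇒ d ≤ -1.
d = -1 < 0 ⇒ no nonzero polynomial f; not summable.

no hypergeometric antidifference exists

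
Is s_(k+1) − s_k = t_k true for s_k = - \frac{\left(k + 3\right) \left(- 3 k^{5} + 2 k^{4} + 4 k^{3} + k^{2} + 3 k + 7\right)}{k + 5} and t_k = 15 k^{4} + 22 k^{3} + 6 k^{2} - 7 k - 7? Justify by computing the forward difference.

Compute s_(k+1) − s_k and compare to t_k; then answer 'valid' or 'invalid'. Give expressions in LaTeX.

s_(k+1) = (3*k**6 + 25*k**5 + 70*k**4 + 77*k**3 + 10*k**2 - 54*k - 56)/(k + 6)
s_(k+1) − s_k = (15*k**6 + 163*k**5 + 500*k**4 + 479*k**3 + 48*k**2 - 209*k - 154)/(k**2 + 11*k + 30)
(s_(k+1) − s_k) − t_k = 2*(-12*k**5 - 99*k**4 - 120*k**3 - 24*k**2 + 39*k + 28)/(k**2 + 11*k + 30)

Invalid: residual \frac{2 \left(- 12 k^{5} - 99 k^{4} - 120 k^{3} - 24 k^{2} + 39 k + 28\right)}{k^{2} + 11 k + 30} ≠ 0.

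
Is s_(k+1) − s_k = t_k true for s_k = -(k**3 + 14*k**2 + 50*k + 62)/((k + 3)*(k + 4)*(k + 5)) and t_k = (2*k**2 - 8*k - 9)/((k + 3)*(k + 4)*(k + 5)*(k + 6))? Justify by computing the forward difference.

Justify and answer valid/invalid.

Valid — Δs_k = t_k.

s_(k+1) = (-50*k - (k + 1)**3 - 14*(k + 1)**2 - 112)/((k + 4)*(k + 5)*(k + 6))
s_(k+1) − s_k = (2*k**2 - 8*k - 9)/(k**4 + 18*k**3 + 119*k**2 + 342*k + 360)
(s_(k+1) − s_k) − t_k = 0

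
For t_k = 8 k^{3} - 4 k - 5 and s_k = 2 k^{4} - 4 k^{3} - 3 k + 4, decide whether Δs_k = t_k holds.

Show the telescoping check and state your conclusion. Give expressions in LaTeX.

s_(k+1) = 2*k**4 + 4*k**3 - 7*k - 1
s_(k+1) − s_k = 8*k**3 - 4*k - 5
(s_(k+1) − s_k) − t_k = 0

Valid — Δs_k = t_k.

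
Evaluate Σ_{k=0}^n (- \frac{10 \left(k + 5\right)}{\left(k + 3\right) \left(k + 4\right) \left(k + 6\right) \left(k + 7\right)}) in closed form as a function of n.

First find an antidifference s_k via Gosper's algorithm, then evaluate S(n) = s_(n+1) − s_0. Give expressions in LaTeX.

Ratio r(k) = (k + 3)*(k + 6)**2/((k + 5)**2*(k + 8)).
Normal form (A,B,C) = (k + 3, k + 8, k**2 + 10*k + 25).
Need (k + 3)·f(k+1) − (k + 7)·f(k) = k**2 + 10*k + 25.
From deg A=1, deg B=1, deg C=2: d=4.
Solve for f: f(k) = k*(k + 4)*(k + 5)*(k + 9)/36 (degree 4 ≤ 4).
So s_k = (B(k−1)f/C)·t_k = (k*(k + 4)*(k + 7)*(k + 9)/(36*(k + 5)))·t_k = 5*k*(-k - 9)/(18*(k**2 + 9*k + 18)).
Δs = 10*(-k - 5)/(k**4 + 20*k**3 + 145*k**2 + 450*k + 504), as required.
Σ_(k=0)^n t_k = s_(n+1) − s_(0) = (5*(-n**2 - 11*n - 10)/(18*(n**2 + 11*n + 28))) − (0), i.e. 5*(-n**2 - 11*n - 10)/(18*(n**2 + 11*n + 28)).

S(n) = \frac{5 \left(- n^{2} - 11 n - 10\right)}{18 \left(n^{2} + 11 n + 28\right)}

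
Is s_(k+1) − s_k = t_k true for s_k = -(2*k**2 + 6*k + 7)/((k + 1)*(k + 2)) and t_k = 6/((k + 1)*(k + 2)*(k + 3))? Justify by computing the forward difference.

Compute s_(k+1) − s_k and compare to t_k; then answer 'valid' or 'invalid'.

s_(k+1) = (-6*k - 2*(k + 1)**2 - 13)/((k + 2)*(k + 3))
s_(k+1) − s_k = 6/(k**3 + 6*k**2 + 11*k + 6)
(s_(k+1) − s_k) − t_k = 0

valid; difference matches t_k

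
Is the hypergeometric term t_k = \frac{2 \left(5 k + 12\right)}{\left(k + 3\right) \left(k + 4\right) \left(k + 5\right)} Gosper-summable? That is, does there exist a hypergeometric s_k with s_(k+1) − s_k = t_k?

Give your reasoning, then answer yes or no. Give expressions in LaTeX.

The ratio is (k + 3)*(5*k + 17)/((k + 6)*(5*k + 12)).
So A=k + 3 and B=k + 6, with C=k + 12/5.
Solve (k + 3)·f(k+1) − (k + 5)·f(k) = k + 12/5.
Degrees (1,1,1) ⇒ d ≤ 2.
Solve for f: f(k) = k*(9*k + 23)/40 (degree 2 ≤ 2).
Get s_k = R·t_k = k*(9*k + 23)/(4*(k + 3)*(k + 4)) with R(k) = B(k−1)f(k)/C(k) = k*(k + 5)*(9*k + 23)/(8*(5*k + 12)).
Δs = 2*(5*k + 12)/(k**3 + 12*k**2 + 47*k + 60), as required.

Yes. s_k = \frac{k \left(9 k + 23\right)}{4 \left(k + 3\right) \left(k + 4\right)}.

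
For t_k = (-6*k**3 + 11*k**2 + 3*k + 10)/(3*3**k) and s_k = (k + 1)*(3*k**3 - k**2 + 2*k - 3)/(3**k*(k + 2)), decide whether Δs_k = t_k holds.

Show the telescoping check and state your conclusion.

s_(k+1) = (k + 2)*(2*k + 3*(k + 1)**3 - (k + 1)**2 - 1)/(3*3**k*(k + 3))
s_(k+1) − s_k = (-6*k**5 - 13*k**4 + 32*k**3 + 63*k**2 + 58*k + 31)/(3*3**k*(k**2 + 5*k + 6))
(s_(k+1) − s_k) − t_k = (6*k**4 + 10*k**3 - 28*k**2 - 10*k - 29)/(3*3**k*(k**2 + 5*k + 6))

Invalid: residual (6*k**4 + 10*k**3 - 28*k**2 - 10*k - 29)/(3*3**k*(k**2 + 5*k + 6)) ≠ 0.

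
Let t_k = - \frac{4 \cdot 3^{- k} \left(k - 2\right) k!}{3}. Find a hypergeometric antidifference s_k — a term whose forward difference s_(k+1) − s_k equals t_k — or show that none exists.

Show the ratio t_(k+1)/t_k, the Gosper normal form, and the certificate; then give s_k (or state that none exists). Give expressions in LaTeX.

s_k = - 4 \cdot 3^{- k} k!

Ratio r(k) = (k**2 - 1)/(3*(k - 2)).
Take A(k)=k/3 + 1/3, B(k)=1, C(k)=k - 2.
Solve (k/3 + 1/3)·f(k+1) − (1)·f(k) = k - 2.
From deg A=1, deg B=0, deg C=1: d=0.
A polynomial solution: f(k) = 3.
R(k) = B(k−1)·f(k)/C(k) = 3/(k - 2); s_k = R·t_k = -4*factorial(k)/3**k.
Check: Δs_k = -4*(k - 2)*factorial(k)/(3*3**k). ✓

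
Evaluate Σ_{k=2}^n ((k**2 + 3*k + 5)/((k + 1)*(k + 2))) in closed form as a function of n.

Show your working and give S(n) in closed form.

S(n) = (n**2 + 2*n - 3)/(n + 2)

r(k) = (k + 1)*(3*k + (k + 1)**2 + 8)/((k + 3)*(k**2 + 3*k + 5)) after simplifying.
Normal form (A,B,C) = (k + 1, k + 3, k**2 + 3*k + 5).
Need (k + 1)·f(k+1) − (k + 2)·f(k) = k**2 + 3*k + 5.
d = 2 from the (1,1,2) case.
Coefficient equations give f(k) = k*(k + 4).
R(k) = B(k−1)·f(k)/C(k) = k*(k + 2)*(k + 4)/(k**2 + 3*k + 5); s_k = R·t_k = k*(k + 4)/(k + 1).
s_(k+1) − s_k = (k**2 + 3*k + 5)/(k**2 + 3*k + 2) = t_k.
Telescope: S(n) = s_(n+1) − s_(2) = (n**2 + 6*n + 5)/(n + 2) − (4) = (n**2 + 2*n - 3)/(n + 2).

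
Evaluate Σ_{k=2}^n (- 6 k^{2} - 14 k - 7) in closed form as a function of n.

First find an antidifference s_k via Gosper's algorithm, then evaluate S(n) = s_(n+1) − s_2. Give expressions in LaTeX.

S(n) = - 2 n^{3} - 10 n^{2} - 15 n + 27

r(k) = (6*k**2 + 26*k + 27)/(6*k**2 + 14*k + 7) after simplifying.
Take A(k)=1, B(k)=1, C(k)=k**2 + 7*k/3 + 7/6.
Need (1)·f(k+1) − (1)·f(k) = k**2 + 7*k/3 + 7/6.
From deg A=0, deg B=0, deg C=2: d=3.
Solve for f: f(k) = k*(2*k**2 + 4*k + 1)/6 (degree 3 ≤ 3).
So s_k = (B(k−1)f/C)·t_k = (k*(2*k**2 + 4*k + 1)/(6*k**2 + 14*k + 7))·t_k = k*(-2*k**2 - 4*k - 1).
Verify: -6*k**2 - 14*k - 7 matches t_k.
Evaluate: s_(n+1) = -2*n**3 - 10*n**2 - 15*n - 7; subtract s_(2) = -34 ⇒ S(n) = -2*n**3 - 10*n**2 - 15*n + 27.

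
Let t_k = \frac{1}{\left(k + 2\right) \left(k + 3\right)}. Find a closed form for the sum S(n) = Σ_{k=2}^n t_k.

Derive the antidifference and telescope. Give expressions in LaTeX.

S(n) = \frac{n - 1}{4 \left(n + 3\right)}

r(k) = (k + 2)/(k + 4) after simplifying.
Take A(k)=k + 2, B(k)=k + 4, C(k)=1.
Set up (k + 2)·f(k+1) − (k + 3)·f(k) − (1) = 0.
d = 1 from the (1,1,0) case.
Solving with deg f ≤ 1: f(k) = k/2.
Then R = B(k−1)f/C = k*(k + 3)/2, so s_k = R(k)·t_k = k/(2*(k + 2)).
s_(k+1) − s_k = 1/(k**2 + 5*k + 6) = t_k.
Σ_(k=2)^n t_k = s_(n+1) − s_(2) = ((n + 1)/(2*(n + 3))) − (1/4), i.e. (n - 1)/(4*(n + 3)).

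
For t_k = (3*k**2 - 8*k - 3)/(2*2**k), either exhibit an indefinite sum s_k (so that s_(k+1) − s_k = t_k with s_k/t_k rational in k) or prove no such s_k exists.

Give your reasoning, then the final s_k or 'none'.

s_k = (-3*k**2 + 2*k + 2)/2**k

r(k) = (3*k**2 - 2*k - 8)/(2*(3*k**2 - 8*k - 3)) after simplifying.
Normal form (A,B,C) = (1/2, 1, k**2 - 8*k/3 - 1).
Set up (1/2)·f(k+1) − (1)·f(k) − (k**2 - 8*k/3 - 1) = 0.
From deg A=0, deg B=0, deg C=2: d=2.
Coefficient equations give f(k) = -2*(3*k**2 - 2*k - 2)/3.
Then R = B(k−1)f/C = -2*(3*k**2 - 2*k - 2)/((k - 3)*(3*k + 1)), so s_k = R(k)·t_k = (-3*k**2 + 2*k + 2)/2**k.
Verify: (3*k**2 - 8*k - 3)/(2*2**k) matches t_k.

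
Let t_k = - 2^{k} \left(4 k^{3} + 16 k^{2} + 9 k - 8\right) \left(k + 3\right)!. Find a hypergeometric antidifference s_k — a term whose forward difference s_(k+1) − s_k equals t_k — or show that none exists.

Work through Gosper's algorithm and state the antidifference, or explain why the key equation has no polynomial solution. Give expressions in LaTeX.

Step 1: r(k) = 2*(4*k**4 + 44*k**3 + 165*k**2 + 233*k + 84)/(4*k**3 + 16*k**2 + 9*k - 8).
Take A(k)=2*k + 8, B(k)=1, C(k)=k**3 + 4*k**2 + 9*k/4 - 2.
f must satisfy (2*k + 8)·f(k+1) − (1)·f(k) = k**3 + 4*k**2 + 9*k/4 - 2.
deg f ≤ 2 (via 1,0,3).
Match coefficients ⇒ f(k) = k*(2*k - 3)/4.
So s_k = (B(k−1)f/C)·t_k = (k*(2*k - 3)/(4*k**3 + 16*k**2 + 9*k - 8))·t_k = -2**k*k*(2*k - 3)*factorial(k + 3).
s_(k+1) − s_k = -2**k*(4*k**3 + 16*k**2 + 9*k - 8)*factorial(k + 3) = t_k.

s_k = - 2^{k} k \left(2 k - 3\right) \left(k + 3\right)!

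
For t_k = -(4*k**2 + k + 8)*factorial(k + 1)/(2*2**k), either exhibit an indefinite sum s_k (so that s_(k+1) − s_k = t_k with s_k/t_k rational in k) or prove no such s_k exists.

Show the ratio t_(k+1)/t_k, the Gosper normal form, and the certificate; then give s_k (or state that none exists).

Ratio r(k) = (k + 2)*(k + 4*(k + 1)**2 + 9)/(2*(4*k**2 + k + 8)).
Normal form (A,B,C) = (k/2 + 1, 1, k**2 + k/4 + 2).
f must satisfy (k/2 + 1)·f(k+1) − (1)·f(k) = k**2 + k/4 + 2.
From deg A=1, deg B=0, deg C=2: d=1.
Solving with deg f ≤ 1: f(k) = (4*k - 3)/2.
Then R = B(k−1)f/C = 2*(4*k - 3)/(4*k**2 + k + 8), so s_k = R(k)·t_k = -(4*k - 3)*factorial(k + 1)/2**k.
Verify: -(4*k**2 + k + 8)*factorial(k + 1)/(2*2**k) matches t_k.

s_k = -(4*k - 3)*factorial(k + 1)/2**k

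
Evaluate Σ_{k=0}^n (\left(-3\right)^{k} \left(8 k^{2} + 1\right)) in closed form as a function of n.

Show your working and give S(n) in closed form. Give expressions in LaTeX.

The ratio is 3*(-8*(k + 1)**2 - 1)/(8*k**2 + 1).
So A=-3 and B=1, with C=k**2 + 1/8.
Key eq: (-3)·f(k+1) = (1)·f(k) + (k**2 + 1/8).
d = 2 from the (0,0,2) case.
A polynomial solution: f(k) = -(k - 1)*(2*k - 1)/8.
So s_k = (B(k−1)f/C)·t_k = (-(k - 1)*(2*k - 1)/(8*k**2 + 1))·t_k = (-3)**k*(-2*k**2 + 3*k - 1).
Verify: (-3)**k*(8*k**2 + 1) matches t_k.
Σ_(k=0)^n t_k = s_(n+1) − s_(0) = (3*(-3)**n*n*(2*n + 1)) − (-1), i.e. 6*(-3)**n*n**2 + 3*(-3)**n*n + 1.

S(n) = 6 \left(-3\right)^{n} n^{2} + 3 \left(-3\right)^{n} n + 1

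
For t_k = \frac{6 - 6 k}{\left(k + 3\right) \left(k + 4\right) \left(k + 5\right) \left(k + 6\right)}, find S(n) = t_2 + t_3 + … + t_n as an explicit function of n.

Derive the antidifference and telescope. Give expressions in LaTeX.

S(n) = \frac{n \left(- n^{2} - 15 n + 16\right)}{30 \left(n^{3} + 15 n^{2} + 74 n + 120\right)}

Ratio r(k) = k*(k + 3)/((k - 1)*(k + 7)).
A = k + 3, B = k + 7, C = k - 1.
Key eq: (k + 3)·f(k+1) = (k + 6)·f(k) + (k - 1).
From deg A=1, deg B=1, deg C=1: d=3.
Solve for f: f(k) = k*(k - 7)*(k + 19)/360 (degree 3 ≤ 3).
Then R = B(k−1)f/C = k*(k - 7)*(k + 6)*(k + 19)/(360*(k - 1)), so s_k = R(k)·t_k = -k*(k**2 + 12*k - 133)/(60*(k + 3)*(k + 4)*(k + 5)).
s_(k+1) − s_k = 6*(1 - k)/(k**4 + 18*k**3 + 119*k**2 + 342*k + 360) = t_k.
s_(n+1) = (-n**3 - 15*n**2 + 106*n + 120)/(60*(n**3 + 15*n**2 + 74*n + 120)) and s_(2) = 1/60, so S(n) = n*(-n**2 - 15*n + 16)/(30*(n**3 + 15*n**2 + 74*n + 120)).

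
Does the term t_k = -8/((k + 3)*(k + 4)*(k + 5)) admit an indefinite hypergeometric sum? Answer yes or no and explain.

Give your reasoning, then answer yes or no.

Step 1: r(k) = (k + 3)/(k + 6).
Factor: A=k + 3; B=k + 6; C=1.
Set up (k + 3)·f(k+1) − (k + 5)·f(k) − (1) = 0.
Bound: deg f ≤ 2.
Coefficient equations give f(k) = k*(k + 7)/24.
Certificate R = B(k−1)f/C = k*(k + 5)*(k + 7)/24 gives s_k = k*(-k - 7)/(3*(k + 3)*(k + 4)).
s_(k+1) − s_k = -8/(k**3 + 12*k**2 + 47*k + 60) = t_k.

Yes. s_k = k*(-k - 7)/(3*(k + 3)*(k + 4)).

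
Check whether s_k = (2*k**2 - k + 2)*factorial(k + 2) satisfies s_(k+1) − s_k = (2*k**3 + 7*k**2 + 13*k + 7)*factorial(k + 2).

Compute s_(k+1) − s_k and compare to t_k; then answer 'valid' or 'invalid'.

s_(k+1) = (2*k**2 + 3*k + 3)*factorial(k + 3)
s_(k+1) − s_k = (2*k**3 + 7*k**2 + 13*k + 7)*factorial(k + 2)
(s_(k+1) − s_k) − t_k = 0

Valid — Δs_k = t_k.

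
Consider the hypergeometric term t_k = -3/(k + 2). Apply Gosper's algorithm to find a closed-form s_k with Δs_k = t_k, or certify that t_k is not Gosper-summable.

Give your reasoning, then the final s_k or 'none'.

no hypergeometric antidifference exists

t_(k+1)/t_k = (k + 2)/(k + 3).
Take A(k)=k + 2, B(k)=k + 3, C(k)=1.
Key eq: (k + 2)·f(k+1) = (k + 2)·f(k) + (1).
d = 0 from the (1,1,0) case.
Generic f = c0 gives residual -1; -1 = 0 cannot hold, so t_k is not Gosper-summable.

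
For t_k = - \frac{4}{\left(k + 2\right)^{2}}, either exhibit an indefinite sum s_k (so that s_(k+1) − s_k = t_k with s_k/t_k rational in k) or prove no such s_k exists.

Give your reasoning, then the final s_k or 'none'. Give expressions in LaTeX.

Ratio r(k) = (k + 2)**2/(k + 3)**2.
Gosper form: A/B · C(k+1)/C(k) with A=k**2 + 4*k + 4, B=k**2 + 6*k + 9, C=1.
Key eq: (k**2 + 4*k + 4)·f(k+1) = (k**2 + 4*k + 4)·f(k) + (1).
Bound: deg f ≤ 0.
Generic f = c0 gives residual -1; -1 = 0 cannot hold, so t_k is not Gosper-summable.

none — t_k is not Gosper-summable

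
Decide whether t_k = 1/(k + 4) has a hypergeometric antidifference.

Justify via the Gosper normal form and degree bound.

Ratio r(k) = (k + 4)/(k + 5).
Take A(k)=k + 4, B(k)=k + 5, C(k)=1.
Need (k + 4)·f(k+1) − (k + 4)·f(k) = 1.
Degrees (1,1,0) ⇒ d ≤ 0.
Write f(k) = c0. Then LHS − RHS = -1, requiring -1 = 0: contradictory. No certificate.

No — key equation has no polynomial f.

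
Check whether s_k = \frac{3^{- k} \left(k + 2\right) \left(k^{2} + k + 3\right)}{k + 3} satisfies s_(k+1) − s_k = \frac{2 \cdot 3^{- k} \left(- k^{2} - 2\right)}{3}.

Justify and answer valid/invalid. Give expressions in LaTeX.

Invalid: residual \frac{3^{- k} \left(2 k^{3} + 9 k^{2} + 7 k + 21\right)}{3 \left(k^{2} + 7 k + 12\right)} ≠ 0.

s_(k+1) = (k + 3)*(k + (k + 1)**2 + 4)/(3*3**k*(k + 4))
s_(k+1) − s_k = (-2*k**4 - 12*k**3 - 19*k**2 - 21*k - 27)/(3*3**k*(k**2 + 7*k + 12))
(s_(k+1) − s_k) − t_k = (2*k**3 + 9*k**2 + 7*k + 21)/(3*3**k*(k**2 + 7*k + 12))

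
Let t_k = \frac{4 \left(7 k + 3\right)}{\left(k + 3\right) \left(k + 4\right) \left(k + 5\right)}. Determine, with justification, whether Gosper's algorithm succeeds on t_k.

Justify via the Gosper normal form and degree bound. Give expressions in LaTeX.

t_(k+1)/t_k = (k + 3)*(7*k + 10)/((k + 6)*(7*k + 3)).
Normal form (A,B,C) = (k + 3, k + 6, k + 3/7).
f must satisfy (k + 3)·f(k+1) − (k + 5)·f(k) = k + 3/7.
d = 2 from the (1,1,1) case.
Solving with deg f ≤ 2: f(k) = k**2/7.
Get s_k = R·t_k = 4*k**2/((k + 3)*(k + 4)) with R(k) = B(k−1)f(k)/C(k) = k**2*(k + 5)/(7*k + 3).
s_(k+1) − s_k = 4*(7*k + 3)/(k**3 + 12*k**2 + 47*k + 60) = t_k.

Yes. s_k = \frac{4 k^{2}}{\left(k + 3\right) \left(k + 4\right)}.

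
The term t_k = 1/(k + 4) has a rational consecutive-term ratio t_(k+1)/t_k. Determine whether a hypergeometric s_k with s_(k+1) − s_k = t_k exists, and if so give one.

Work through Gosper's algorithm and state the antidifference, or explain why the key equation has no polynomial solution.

Ratio r(k) = (k + 4)/(k + 5).
Gosper form: A/B · C(k+1)/C(k) with A=k + 4, B=k + 5, C=1.
Key eq: (k + 4)·f(k+1) = (k + 4)·f(k) + (1).
From deg A=1, deg B=1, deg C=0: d=0.
Write f(k) = c0. Then LHS − RHS = -1, requiring -1 = 0: contradictory. No certificate.

none (Gosper's algorithm certifies no s_k)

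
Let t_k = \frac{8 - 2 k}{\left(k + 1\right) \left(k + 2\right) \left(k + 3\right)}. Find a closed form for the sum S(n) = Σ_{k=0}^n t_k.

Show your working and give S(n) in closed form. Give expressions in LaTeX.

Step 1: r(k) = (k - 3)*(k + 1)/((k - 4)*(k + 4)).
Gosper form: A/B · C(k+1)/C(k) with A=k + 1, B=k + 4, C=k - 4.
Set up (k + 1)·f(k+1) − (k + 3)·f(k) − (k - 4) = 0.
Degrees (1,1,1) ⇒ d ≤ 2.
Solving with deg f ≤ 2: f(k) = -k*(3*k + 13)/4.
R(k) = B(k−1)·f(k)/C(k) = -k*(k + 3)*(3*k + 13)/(4*(k - 4)); s_k = R·t_k = k*(3*k + 13)/(2*(k + 1)*(k + 2)).
Verify: 2*(4 - k)/(k**3 + 6*k**2 + 11*k + 6) matches t_k.
Evaluate: s_(n+1) = (3*n**2 + 19*n + 16)/(2*(n**2 + 5*n + 6)); subtract s_(0) = 0 ⇒ S(n) = (3*n**2 + 19*n + 16)/(2*(n**2 + 5*n + 6)).

S(n) = \frac{3 n^{2} + 19 n + 16}{2 \left(n^{2} + 5 n + 6\right)}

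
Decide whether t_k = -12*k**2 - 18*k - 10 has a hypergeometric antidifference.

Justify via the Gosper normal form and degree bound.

Yes. s_k = k*(-4*k**2 - 3*k - 3).

Ratio r(k) = (6*k**2 + 21*k + 20)/(6*k**2 + 9*k + 5).
Take A(k)=1, B(k)=1, C(k)=k**2 + 3*k/2 + 5/6.
Set up (1)·f(k+1) − (1)·f(k) − (k**2 + 3*k/2 + 5/6) = 0.
From deg A=0, deg B=0, deg C=2: d=3.
Coefficient equations give f(k) = k*(4*k**2 + 3*k + 3)/12.
Certificate R = B(k−1)f/C = k*(4*k**2 + 3*k + 3)/(2*(6*k**2 + 9*k + 5)) gives s_k = k*(-4*k**2 - 3*k - 3).
s_(k+1) − s_k = -12*k**2 - 18*k - 10 = t_k.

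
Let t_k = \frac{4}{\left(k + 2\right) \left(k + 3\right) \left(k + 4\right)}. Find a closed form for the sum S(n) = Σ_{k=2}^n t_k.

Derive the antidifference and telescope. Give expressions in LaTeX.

Compute t_(k+1)/t_k: get (k + 2)/(k + 5).
Factor: A=k + 2; B=k + 5; C=1.
f must satisfy (k + 2)·f(k+1) − (k + 4)·f(k) = 1.
d = 2 from the (1,1,0) case.
Solving with deg f ≤ 2: f(k) = k*(k + 5)/12.
Then R = B(k−1)f/C = k*(k + 4)*(k + 5)/12, so s_k = R(k)·t_k = k*(k + 5)/(3*(k + 2)*(k + 3)).
Δs = 4/(k**3 + 9*k**2 + 26*k + 24), as required.
s_(n+1) = (n**2 + 7*n + 6)/(3*(n**2 + 7*n + 12)) and s_(2) = 7/30, so S(n) = (n**2 + 7*n - 8)/(10*(n**2 + 7*n + 12)).

S(n) = \frac{n^{2} + 7 n - 8}{10 \left(n^{2} + 7 n + 12\right)}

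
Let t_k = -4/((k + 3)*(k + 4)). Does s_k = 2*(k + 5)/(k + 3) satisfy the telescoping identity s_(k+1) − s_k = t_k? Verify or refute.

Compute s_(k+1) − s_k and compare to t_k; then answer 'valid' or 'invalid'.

valid (s_(k+1) − s_k reduces to t_k)

s_(k+1) = 2*(k + 6)/(k + 4)
s_(k+1) − s_k = -4/(k**2 + 7*k + 12)
(s_(k+1) − s_k) − t_k = 0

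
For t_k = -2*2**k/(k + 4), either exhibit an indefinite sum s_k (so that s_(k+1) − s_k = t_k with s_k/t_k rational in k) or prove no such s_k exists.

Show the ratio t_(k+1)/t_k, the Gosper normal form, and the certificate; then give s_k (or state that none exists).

none (Gosper's algorithm certifies no s_k)

Ratio r(k) = 2*(k + 4)/(k + 5).
Factor: A=2*k + 8; B=k + 5; C=1.
f must satisfy (2*k + 8)·f(k+1) − (k + 4)·f(k) = 1.
Bound: deg f ≤ -1.
Bound -1 < 0, so the key equation has no polynomial solution.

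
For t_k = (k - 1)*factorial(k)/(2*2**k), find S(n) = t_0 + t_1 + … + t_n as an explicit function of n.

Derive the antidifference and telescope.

S(n) = 2**(-n - 1)*(-2**(n + 1) + n*factorial(n) + factorial(n))

Compute t_(k+1)/t_k: get k*(k + 1)/(2*(k - 1)).
Normal form (A,B,C) = (k/2 + 1/2, 1, k - 1).
Set up (k/2 + 1/2)·f(k+1) − (1)·f(k) − (k - 1) = 0.
Bound: deg f ≤ 0.
Solve for f: f(k) = 2 (degree 0 ≤ 0).
So s_k = (B(k−1)f/C)·t_k = (2/(k - 1))·t_k = factorial(k)/2**k.
Verify: (k - 1)*factorial(k)/(2*2**k) matches t_k.
Evaluate: s_(n+1) = 2**(-n - 1)*factorial(n + 1); subtract s_(0) = 1 ⇒ S(n) = 2**(-n - 1)*(-2**(n + 1) + n*factorial(n) + factorial(n)).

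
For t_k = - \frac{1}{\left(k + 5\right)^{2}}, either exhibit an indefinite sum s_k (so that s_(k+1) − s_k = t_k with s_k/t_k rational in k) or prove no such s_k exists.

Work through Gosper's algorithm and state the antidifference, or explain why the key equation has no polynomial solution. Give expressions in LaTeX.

r(k) = (k + 5)**2/(k + 6)**2 after simplifying.
Gosper form: A/B · C(k+1)/C(k) with A=k**2 + 10*k + 25, B=k**2 + 12*k + 36, C=1.
Set up (k**2 + 10*k + 25)·f(k+1) − (k**2 + 10*k + 25)·f(k) − (1) = 0.
d = 0 from the (2,2,0) case.
f = c0 ⇒ A·f(k+1) − B(k−1)·f(k) − C = -1. The system {-1 = 0} is inconsistent; no antidifference.

no hypergeometric antidifference exists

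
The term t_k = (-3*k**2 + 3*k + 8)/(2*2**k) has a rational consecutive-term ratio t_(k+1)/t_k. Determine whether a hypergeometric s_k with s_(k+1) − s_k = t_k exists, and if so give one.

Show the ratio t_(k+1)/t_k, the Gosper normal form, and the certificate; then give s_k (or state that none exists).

s_k = (3*k**2 + 3*k - 2)/2**k

Step 1: r(k) = (3*k**2 + 3*k - 8)/(2*(3*k**2 - 3*k - 8)).
A = 1/2, B = 1, C = k**2 - k - 8/3.
Need (1/2)·f(k+1) − (1)·f(k) = k**2 - k - 8/3.
d = 2 from the (0,0,2) case.
Solving with deg f ≤ 2: f(k) = -2*(3*k**2 + 3*k - 2)/3.
Certificate R = B(k−1)f/C = -2*(3*k**2 + 3*k - 2)/(3*k**2 - 3*k - 8) gives s_k = (3*k**2 + 3*k - 2)/2**k.
Δs = (-3*k**2 + 3*k + 8)/(2*2**k), as required.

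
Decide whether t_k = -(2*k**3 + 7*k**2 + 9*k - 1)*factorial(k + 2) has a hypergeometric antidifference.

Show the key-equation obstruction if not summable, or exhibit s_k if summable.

The ratio is (2*k**4 + 19*k**3 + 68*k**2 + 104*k + 51)/(2*k**3 + 7*k**2 + 9*k - 1).
A = k + 3, B = 1, C = k**3 + 7*k**2/2 + 9*k/2 - 1/2.
Solve (k + 3)·f(k+1) − (1)·f(k) = k**3 + 7*k**2/2 + 9*k/2 - 1/2.
deg f ≤ 2 (via 1,0,3).
A polynomial solution: f(k) = (2*k**2 - k - 2)/2.
So s_k = (B(k−1)f/C)·t_k = ((2*k**2 - k - 2)/(2*k**3 + 7*k**2 + 9*k - 1))·t_k = (-2*k**2 + k + 2)*factorial(k + 2).
Check: Δs_k = -(2*k**3 + 7*k**2 + 9*k - 1)*factorial(k + 2). ✓

Yes. s_k = (-2*k**2 + k + 2)*factorial(k + 2).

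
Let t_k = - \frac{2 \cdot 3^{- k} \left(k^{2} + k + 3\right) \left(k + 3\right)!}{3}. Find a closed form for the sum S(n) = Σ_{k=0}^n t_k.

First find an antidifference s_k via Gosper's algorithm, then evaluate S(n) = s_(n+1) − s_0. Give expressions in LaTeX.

t_(k+1)/t_k = (k + 4)*(k + (k + 1)**2 + 4)/(3*(k**2 + k + 3)).
So A=k/3 + 4/3 and B=1, with C=k**2 + k + 3.
Set up (k/3 + 4/3)·f(k+1) − (1)·f(k) − (k**2 + k + 3) = 0.
Bound: deg f ≤ 1.
Coefficient equations give f(k) = 3*(k - 1).
Then R = B(k−1)f/C = 3*(k - 1)/(k**2 + k + 3), so s_k = R(k)·t_k = -2*(k - 1)*factorial(k + 3)/3**k.
s_(k+1) − s_k = -2*(k**2 + k + 3)*factorial(k + 3)/(3*3**k) = t_k.
s_(n+1) = -2*3**(-n - 1)*n*factorial(n + 4) and s_(0) = 12, so S(n) = -12 - 2*n*factorial(n + 4)/(3*3**n).

S(n) = -12 - \frac{2 \cdot 3^{- n} n \left(n + 4\right)!}{3}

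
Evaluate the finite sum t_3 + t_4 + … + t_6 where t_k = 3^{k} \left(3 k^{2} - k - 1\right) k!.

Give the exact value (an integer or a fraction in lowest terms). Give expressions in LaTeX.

Σ = 55112238

r(k) = 3*(k + 1)*(k - 3*(k + 1)**2 + 2)/(-3*k**2 + k + 1) after simplifying.
Take A(k)=3*k + 3, B(k)=1, C(k)=k**2 - k/3 - 1/3.
Solve (3*k + 3)·f(k+1) − (1)·f(k) = k**2 - k/3 - 1/3.
Bound: deg f ≤ 1.
Coefficient equations give f(k) = (k - 2)/3.
R(k) = B(k−1)·f(k)/C(k) = (k - 2)/(3*k**2 - k - 1); s_k = R·t_k = 3**k*(k - 2)*factorial(k).
s_(k+1) − s_k = 3**k*(3*k**2 - k - 1)*factorial(k) = t_k.
Evaluate s at k=7 and k=3: 55112400 and 162; difference 55112238.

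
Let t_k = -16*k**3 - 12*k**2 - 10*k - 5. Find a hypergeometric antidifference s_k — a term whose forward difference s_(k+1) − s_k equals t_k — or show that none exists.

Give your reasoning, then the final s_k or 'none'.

r(k) = (16*k**3 + 60*k**2 + 82*k + 43)/(16*k**3 + 12*k**2 + 10*k + 5) after simplifying.
Take A(k)=1, B(k)=1, C(k)=k**3 + 3*k**2/4 + 5*k/8 + 5/16.
Solve (1)·f(k+1) − (1)·f(k) = k**3 + 3*k**2/4 + 5*k/8 + 5/16.
From deg A=0, deg B=0, deg C=3: d=4.
Match coefficients ⇒ f(k) = k*(4*k**3 - 4*k**2 + 3*k + 2)/16.
Then R = B(k−1)f/C = k*(4*k**3 - 4*k**2 + 3*k + 2)/(16*k**3 + 12*k**2 + 10*k + 5), so s_k = R(k)·t_k = k*(-4*k**3 + 4*k**2 - 3*k - 2).
Verify: -16*k**3 - 12*k**2 - 10*k - 5 matches t_k.

s_k = k*(-4*k**3 + 4*k**2 - 3*k - 2)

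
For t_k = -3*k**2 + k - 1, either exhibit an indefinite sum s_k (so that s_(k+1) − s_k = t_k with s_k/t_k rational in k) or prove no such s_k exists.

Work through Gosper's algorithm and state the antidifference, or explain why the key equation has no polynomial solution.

s_k = k*(-k**2 + 2*k - 2)

Compute t_(k+1)/t_k: get (-k + 3*(k + 1)**2)/(3*k**2 - k + 1).
Normal form (A,B,C) = (1, 1, k**2 - k/3 + 1/3).
Solve (1)·f(k+1) − (1)·f(k) = k**2 - k/3 + 1/3.
d = 3 from the (0,0,2) case.
Match coefficients ⇒ f(k) = k*(k**2 - 2*k + 2)/3.
So s_k = (B(k−1)f/C)·t_k = (k*(k**2 - 2*k + 2)/(3*k**2 - k + 1))·t_k = k*(-k**2 + 2*k - 2).
Check: Δs_k = -3*k**2 + k - 1. ✓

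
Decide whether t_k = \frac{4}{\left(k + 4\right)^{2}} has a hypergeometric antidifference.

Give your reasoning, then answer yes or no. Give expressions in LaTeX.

No; the coefficient equations for f are inconsistent.

t_(k+1)/t_k = (k + 4)**2/(k + 5)**2.
Factor: A=k**2 + 8*k + 16; B=k**2 + 10*k + 25; C=1.
Need (k**2 + 8*k + 16)·f(k+1) − (k**2 + 8*k + 16)·f(k) = 1.
d = 0 from the (2,2,0) case.
Write f(k) = c0. Then LHS − RHS = -1, requiring -1 = 0: contradictory. No certificate.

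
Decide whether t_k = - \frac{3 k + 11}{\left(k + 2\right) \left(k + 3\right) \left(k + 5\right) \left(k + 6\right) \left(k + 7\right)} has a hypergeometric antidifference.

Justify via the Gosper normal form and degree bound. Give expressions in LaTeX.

Compute t_(k+1)/t_k: get (k + 2)*(k + 5)*(3*k + 14)/((k + 4)*(k + 8)*(3*k + 11)).
Normal form (A,B,C) = (k + 2, k + 8, k**2 + 23*k/3 + 44/3).
Key eq: (k + 2)·f(k+1) = (k + 7)·f(k) + (k**2 + 23*k/3 + 44/3).
Degrees (1,1,2) ⇒ d ≤ 5.
Coefficient equations give f(k) = k*(k + 3)*(k + 4)*(k**2 + 13*k + 52)/180.
So s_k = (B(k−1)f/C)·t_k = (k*(k + 3)*(k + 7)*(k**2 + 13*k + 52)/(60*(3*k + 11)))·t_k = k*(-k**2 - 13*k - 52)/(60*(k**3 + 13*k**2 + 52*k + 60)).
Check: Δs_k = (-3*k - 11)/(k**5 + 23*k**4 + 203*k**3 + 853*k**2 + 1692*k + 1260). ✓

Yes. s_k = \frac{k \left(- k^{2} - 13 k - 52\right)}{60 \left(k^{3} + 13 k^{2} + 52 k + 60\right)}.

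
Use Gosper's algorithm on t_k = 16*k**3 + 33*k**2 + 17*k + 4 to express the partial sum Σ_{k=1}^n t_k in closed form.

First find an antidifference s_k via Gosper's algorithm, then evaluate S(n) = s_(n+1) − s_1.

S(n) = n*(4*n**3 + 19*n**2 + 29*n + 18)

The ratio is (16*k**3 + 81*k**2 + 131*k + 70)/(16*k**3 + 33*k**2 + 17*k + 4).
Take A(k)=1, B(k)=1, C(k)=k**3 + 33*k**2/16 + 17*k/16 + 1/4.
Need (1)·f(k+1) − (1)·f(k) = k**3 + 33*k**2/16 + 17*k/16 + 1/4.
Degrees (0,0,3) ⇒ d ≤ 4.
Coefficient equations give f(k) = k*(4*k**3 + 3*k**2 - 4*k + 1)/16.
R(k) = B(k−1)·f(k)/C(k) = k*(4*k**3 + 3*k**2 - 4*k + 1)/(16*k**3 + 33*k**2 + 17*k + 4); s_k = R·t_k = k*(4*k**3 + 3*k**2 - 4*k + 1).
Verify: 16*k**3 + 33*k**2 + 17*k + 4 matches t_k.
s_(n+1) = 4*n**4 + 19*n**3 + 29*n**2 + 18*n + 4 and s_(1) = 4, so S(n) = n*(4*n**3 + 19*n**2 + 29*n + 18).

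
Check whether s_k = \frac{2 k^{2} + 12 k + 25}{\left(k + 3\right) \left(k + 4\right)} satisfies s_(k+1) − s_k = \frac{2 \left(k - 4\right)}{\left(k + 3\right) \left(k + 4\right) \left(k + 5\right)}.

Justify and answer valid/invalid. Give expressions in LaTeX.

valid (s_(k+1) − s_k reduces to t_k)

s_(k+1) = (12*k + 2*(k + 1)**2 + 37)/((k + 4)*(k + 5))
s_(k+1) − s_k = 2*(k - 4)/(k**3 + 12*k**2 + 47*k + 60)
(s_(k+1) − s_k) − t_k = 0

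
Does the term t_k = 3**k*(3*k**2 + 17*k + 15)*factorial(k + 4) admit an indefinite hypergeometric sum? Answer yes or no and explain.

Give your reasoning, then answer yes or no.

The ratio is 3*(3*k**3 + 38*k**2 + 150*k + 175)/(3*k**2 + 17*k + 15).
A = 3*k + 15, B = 1, C = k**2 + 17*k/3 + 5.
Set up (3*k + 15)·f(k+1) − (1)·f(k) − (k**2 + 17*k/3 + 5) = 0.
Bound: deg f ≤ 1.
Solve for f: f(k) = k/3 (degree 1 ≤ 1).
Then R = B(k−1)f/C = k/(3*k**2 + 17*k + 15), so s_k = R(k)·t_k = 3**k*k*factorial(k + 4).
Check: Δs_k = 3**k*(3*k**2 + 17*k + 15)*factorial(k + 4). ✓

Yes. s_k = 3**k*k*factorial(k + 4).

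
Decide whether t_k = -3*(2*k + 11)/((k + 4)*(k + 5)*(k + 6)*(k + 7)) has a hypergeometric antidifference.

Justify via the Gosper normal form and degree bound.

Yes. s_k = k*(-k - 10)/(8*(k**2 + 10*k + 24)).

Step 1: r(k) = (k + 4)*(2*k + 13)/((k + 8)*(2*k + 11)).
Factor: A=k + 4; B=k + 8; C=k + 11/2.
Set up (k + 4)·f(k+1) − (k + 7)·f(k) − (k + 11/2) = 0.
From deg A=1, deg B=1, deg C=1: d=3.
Match coefficients ⇒ f(k) = k*(k + 5)*(k + 10)/48.
So s_k = (B(k−1)f/C)·t_k = (k*(k + 5)*(k + 7)*(k + 10)/(24*(2*k + 11)))·t_k = k*(-k - 10)/(8*(k**2 + 10*k + 24)).
s_(k+1) − s_k = 3*(-2*k - 11)/(k**4 + 22*k**3 + 179*k**2 + 638*k + 840) = t_k.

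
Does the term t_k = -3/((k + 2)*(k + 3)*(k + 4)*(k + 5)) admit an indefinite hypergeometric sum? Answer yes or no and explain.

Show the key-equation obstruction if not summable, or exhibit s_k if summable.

The ratio is (k + 2)/(k + 6).
Gosper form: A/B · C(k+1)/C(k) with A=k + 2, B=k + 6, C=1.
Solve (k + 2)·f(k+1) − (k + 5)·f(k) = 1.
From deg A=1, deg B=1, deg C=0: d=3.
Coefficient equations give f(k) = k*(k**2 + 9*k + 26)/72.
Certificate R = B(k−1)f/C = k*(k + 5)*(k**2 + 9*k + 26)/72 gives s_k = k*(-k**2 - 9*k - 26)/(24*(k + 2)*(k + 3)*(k + 4)).
Δs = -3/(k**4 + 14*k**3 + 71*k**2 + 154*k + 120), as required.

Yes. s_k = k*(-k**2 - 9*k - 26)/(24*(k + 2)*(k + 3)*(k + 4)).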